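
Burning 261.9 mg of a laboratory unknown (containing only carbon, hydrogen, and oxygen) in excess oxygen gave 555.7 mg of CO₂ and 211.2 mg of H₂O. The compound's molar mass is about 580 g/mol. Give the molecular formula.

mol C = 0.5557 g CO₂ ÷ 44.009 g/mol = 0.012627 mol
mol H = 2 × 0.2112 g H₂O ÷ 18.015 g/mol = 0.023447 mol
mass O = 0.2619 − (0.15166 + 0.023635) = 0.086603 g → mol O = 0.086603 ÷ 15.999 = 0.0054130 mol
Divide by the smallest (0.0054130 mol): C 2.333, H 4.332, O 1.000
Multiplying each by 3 gives whole numbers: C 7.00, H 12.99, O 3.00
Empirical formula: C7H13O3
Empirical-formula mass = 145.18 g/mol; 580 ÷ 145.18 ≈ 4, so the molecular formula is C28H52O12.

C28H52O12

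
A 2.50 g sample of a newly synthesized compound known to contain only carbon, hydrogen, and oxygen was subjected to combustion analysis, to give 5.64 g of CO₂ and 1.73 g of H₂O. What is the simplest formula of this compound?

C8H12O3

mol C = 5.64 g CO₂ ÷ 44.009 g/mol = 0.1282 mol
mol H = 2 × 1.73 g H₂O ÷ 18.015 g/mol = 0.1921 mol
mass O = 2.50 − (1.539 + 0.1936) = 0.7671 g → mol O = 0.7671 ÷ 15.999 = 0.04795 mol
Divide by the smallest (0.04795 mol): C 2.673, H 4.006, O 1.000
Multiplying each by 3 gives whole numbers: C 8.02, H 12.02, O 3.00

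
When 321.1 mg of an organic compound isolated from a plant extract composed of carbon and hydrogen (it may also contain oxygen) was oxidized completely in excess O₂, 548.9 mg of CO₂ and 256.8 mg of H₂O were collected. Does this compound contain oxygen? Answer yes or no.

mol C = 0.5489 g CO₂ ÷ 44.009 g/mol = 0.012472 mol
mol H = 2 × 0.2568 g H₂O ÷ 18.015 g/mol = 0.028510 mol
C and H account for only 0.17854 g of the 0.3211 g sample; the remaining 0.14256 g must be oxygen.

yes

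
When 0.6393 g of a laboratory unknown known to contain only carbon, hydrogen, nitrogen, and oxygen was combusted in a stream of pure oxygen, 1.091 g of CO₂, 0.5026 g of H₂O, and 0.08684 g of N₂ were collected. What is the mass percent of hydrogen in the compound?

mol C = 1.091 g CO₂ ÷ 44.009 g/mol = 0.024790 mol
mol H = 2 × 0.5026 g H₂O ÷ 18.015 g/mol = 0.055798 mol
mol N = 2 × 0.08684 g N₂ ÷ 28.014 g/mol = 0.0061998 mol
mass O = 0.6393 − (0.29776 + 0.056244 + 0.086840) = 0.19846 g → mol O = 0.19846 ÷ 15.999 = 0.012404 mol
mass % H = 0.056244 g ÷ 0.6393 g × 100%

8.80%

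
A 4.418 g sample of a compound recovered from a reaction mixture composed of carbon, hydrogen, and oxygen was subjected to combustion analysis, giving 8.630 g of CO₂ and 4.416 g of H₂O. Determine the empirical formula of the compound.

mol C = 8.630 g CO₂ ÷ 44.009 g/mol = 0.19610 mol
mol H = 2 × 4.416 g H₂O ÷ 18.015 g/mol = 0.49026 mol
mass O = 4.418 − (2.3553 + 0.49418) = 1.5685 g → mol O = 1.5685 ÷ 15.999 = 0.098038 mol
Divide by the smallest (0.098038 mol): C 2.000, H 5.001, O 1.000

C2H5O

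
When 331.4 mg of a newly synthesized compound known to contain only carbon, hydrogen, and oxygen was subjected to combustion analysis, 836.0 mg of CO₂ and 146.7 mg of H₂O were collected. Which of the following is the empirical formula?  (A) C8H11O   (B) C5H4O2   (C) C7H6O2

(C) C7H6O2

mol C = 0.8360 g CO₂ ÷ 44.009 g/mol = 0.018996 mol
mol H = 2 × 0.1467 g H₂O ÷ 18.015 g/mol = 0.016286 mol
mass O = 0.3314 − (0.22816 + 0.016417) = 0.086821 g → mol O = 0.086821 ÷ 15.999 = 0.0054266 mol
Divide by the smallest (0.0054266 mol): C 3.501, H 3.001, O 1.000
Multiplying each by 2 gives whole numbers: C 7.00, H 6.00, O 2.00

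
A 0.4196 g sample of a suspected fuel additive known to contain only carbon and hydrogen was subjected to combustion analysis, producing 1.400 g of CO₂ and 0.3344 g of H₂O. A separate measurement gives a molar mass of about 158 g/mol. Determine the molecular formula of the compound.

mol C = 1.400 g CO₂ ÷ 44.009 g/mol = 0.031812 mol
mol H = 2 × 0.3344 g H₂O ÷ 18.015 g/mol = 0.037125 mol
Divide by the smallest (0.031812 mol): C 1.000, H 1.167
Multiplying each by 6 gives whole numbers: C 6.00, H 7.00
Empirical formula: C6H7
Empirical-formula mass = 79.12 g/mol; 158 ÷ 79.12 ≈ 2, so the molecular formula is C12H14.

C12H14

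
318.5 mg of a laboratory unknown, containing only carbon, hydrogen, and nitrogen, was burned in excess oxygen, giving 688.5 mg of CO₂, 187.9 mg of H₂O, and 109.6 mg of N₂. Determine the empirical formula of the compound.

mol C = 0.6885 g CO₂ ÷ 44.009 g/mol = 0.015645 mol
mol H = 2 × 0.1879 g H₂O ÷ 18.015 g/mol = 0.020860 mol
mol N = 2 × 0.1096 g N₂ ÷ 28.014 g/mol = 0.0078247 mol
Divide by the smallest (0.0078247 mol): C 1.999, H 2.666, N 1.000
Multiplying each by 3 gives whole numbers: C 6.00, H 8.00, N 3.00

C6H8N3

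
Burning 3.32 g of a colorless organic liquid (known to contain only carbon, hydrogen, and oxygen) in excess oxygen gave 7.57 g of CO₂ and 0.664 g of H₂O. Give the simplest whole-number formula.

mol C = 7.57 g CO₂ ÷ 44.009 g/mol = 0.1720 mol
mol H = 2 × 0.664 g H₂O ÷ 18.015 g/mol = 0.07372 mol
mass O = 3.32 − (2.066 + 0.07431) = 1.180 g → mol O = 1.180 ÷ 15.999 = 0.07373 mol
Divide by the smallest (0.07372 mol): C 2.333, H 1.000, O 1.000
Multiplying each by 3 gives whole numbers: C 7.00, H 3.00, O 3.00

C7H3O3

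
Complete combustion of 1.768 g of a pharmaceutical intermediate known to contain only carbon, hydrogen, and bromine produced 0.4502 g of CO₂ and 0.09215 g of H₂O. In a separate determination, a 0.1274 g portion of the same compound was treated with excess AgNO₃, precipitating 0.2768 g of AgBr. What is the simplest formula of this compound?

mol C = 0.4502 g CO₂ ÷ 44.009 g/mol = 0.010230 mol
mol H = 2 × 0.09215 g H₂O ÷ 18.015 g/mol = 0.010230 mol
From the AgBr data: mol Br per gram of compound = (0.2768 ÷ 187.772) ÷ 0.1274 = 0.011571 mol/g, so in the 1.768 g combustion sample mol Br = 0.020457 mol
Divide by the smallest (0.010230 mol): C 1.000, H 1.000, Br 2.000

CHBr2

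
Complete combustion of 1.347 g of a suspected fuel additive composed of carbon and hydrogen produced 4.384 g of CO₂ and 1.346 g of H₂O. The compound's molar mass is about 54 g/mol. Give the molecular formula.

C4H6

mol C = 4.384 g CO₂ ÷ 44.009 g/mol = 0.099616 mol
mol H = 2 × 1.346 g H₂O ÷ 18.015 g/mol = 0.14943 mol
Divide by the smallest (0.099616 mol): C 1.000, H 1.500
Multiplying each by 2 gives whole numbers: C 2.00, H 3.00
Empirical formula: C2H3
Empirical-formula mass = 27.05 g/mol; 54 ÷ 27.05 ≈ 2, so the molecular formula is C4H6.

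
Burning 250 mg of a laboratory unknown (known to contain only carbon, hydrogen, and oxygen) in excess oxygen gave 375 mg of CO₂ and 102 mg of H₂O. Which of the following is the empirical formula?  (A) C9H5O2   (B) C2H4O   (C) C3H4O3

(C) C3H4O3

mol C = 0.375 g CO₂ ÷ 44.009 g/mol = 0.008521 mol
mol H = 2 × 0.102 g H₂O ÷ 18.015 g/mol = 0.01132 mol
mass O = 0.250 − (0.1023 + 0.01141) = 0.1362 g → mol O = 0.1362 ÷ 15.999 = 0.008516 mol
Divide by the smallest (0.008516 mol): C 1.001, H 1.330, O 1.000
Multiplying each by 3 gives whole numbers: C 3.00, H 3.99, O 3.00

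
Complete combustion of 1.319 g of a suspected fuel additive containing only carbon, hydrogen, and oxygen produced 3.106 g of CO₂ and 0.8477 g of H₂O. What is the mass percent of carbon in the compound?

mol C = 3.106 g CO₂ ÷ 44.009 g/mol = 0.070576 mol
mol H = 2 × 0.8477 g H₂O ÷ 18.015 g/mol = 0.094110 mol
mass O = 1.319 − (0.84769 + 0.094863) = 0.37644 g → mol O = 0.37644 ÷ 15.999 = 0.023529 mol
mass % C = 0.84769 g ÷ 1.319 g × 100%

64.27%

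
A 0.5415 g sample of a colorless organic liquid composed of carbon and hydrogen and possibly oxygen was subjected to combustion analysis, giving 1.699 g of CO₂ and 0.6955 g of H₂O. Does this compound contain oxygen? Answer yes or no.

mol C = 1.699 g CO₂ ÷ 44.009 g/mol = 0.038606 mol
mol H = 2 × 0.6955 g H₂O ÷ 18.015 g/mol = 0.077213 mol
C and H together account for 0.54152 g — essentially the entire 0.5415 g sample — so the compound contains no oxygen.

no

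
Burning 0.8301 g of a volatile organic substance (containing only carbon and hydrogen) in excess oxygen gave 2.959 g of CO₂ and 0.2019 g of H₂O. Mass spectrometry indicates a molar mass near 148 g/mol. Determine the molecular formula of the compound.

C12H4

mol C = 2.959 g CO₂ ÷ 44.009 g/mol = 0.067236 mol
mol H = 2 × 0.2019 g H₂O ÷ 18.015 g/mol = 0.022415 mol
Divide by the smallest (0.022415 mol): C 3.000, H 1.000
Empirical formula: C3H
Empirical-formula mass = 37.04 g/mol; 148 ÷ 37.04 ≈ 4, so the molecular formula is C12H4.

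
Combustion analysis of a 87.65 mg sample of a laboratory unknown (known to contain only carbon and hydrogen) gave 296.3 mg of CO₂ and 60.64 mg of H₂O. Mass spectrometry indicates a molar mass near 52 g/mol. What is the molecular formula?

mol C = 0.2963 g CO₂ ÷ 44.009 g/mol = 0.0067327 mol
mol H = 2 × 0.06064 g H₂O ÷ 18.015 g/mol = 0.0067322 mol
Divide by the smallest (0.0067322 mol): C 1.000, H 1.000
Empirical formula: CH
Empirical-formula mass = 13.02 g/mol; 52 ÷ 13.02 ≈ 4, so the molecular formula is C4H4.

C4H4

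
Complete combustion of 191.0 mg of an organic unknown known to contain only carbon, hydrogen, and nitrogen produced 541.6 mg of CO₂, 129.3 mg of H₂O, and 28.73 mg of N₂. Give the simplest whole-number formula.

mol C = 0.5416 g CO₂ ÷ 44.009 g/mol = 0.012307 mol
mol H = 2 × 0.1293 g H₂O ÷ 18.015 g/mol = 0.014355 mol
mol N = 2 × 0.02873 g N₂ ÷ 28.014 g/mol = 0.0020511 mol
Divide by the smallest (0.0020511 mol): C 6.000, H 6.998, N 1.000

C6H7N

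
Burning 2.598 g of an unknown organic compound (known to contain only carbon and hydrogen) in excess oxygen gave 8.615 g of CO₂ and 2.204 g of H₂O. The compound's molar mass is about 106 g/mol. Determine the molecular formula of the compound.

C8H10

mol C = 8.615 g CO₂ ÷ 44.009 g/mol = 0.19576 mol
mol H = 2 × 2.204 g H₂O ÷ 18.015 g/mol = 0.24468 mol
Divide by the smallest (0.19576 mol): C 1.000, H 1.250
Multiplying each by 4 gives whole numbers: C 4.00, H 5.00
Empirical formula: C4H5
Empirical-formula mass = 53.08 g/mol; 106 ÷ 53.08 ≈ 2, so the molecular formula is C8H10.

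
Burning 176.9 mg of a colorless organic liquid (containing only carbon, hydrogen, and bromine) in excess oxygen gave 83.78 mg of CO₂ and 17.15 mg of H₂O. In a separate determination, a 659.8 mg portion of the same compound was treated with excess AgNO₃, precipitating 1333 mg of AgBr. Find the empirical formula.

mol C = 0.08378 g CO₂ ÷ 44.009 g/mol = 0.0019037 mol
mol H = 2 × 0.01715 g H₂O ÷ 18.015 g/mol = 0.0019040 mol
From the AgBr data: mol Br per gram of compound = (1.333 ÷ 187.772) ÷ 0.6598 = 0.010759 mol/g, so in the 0.1769 g combustion sample mol Br = 0.0019033 mol
Divide by the smallest (0.0019033 mol): C 1.000, H 1.000, Br 1.000

CHBr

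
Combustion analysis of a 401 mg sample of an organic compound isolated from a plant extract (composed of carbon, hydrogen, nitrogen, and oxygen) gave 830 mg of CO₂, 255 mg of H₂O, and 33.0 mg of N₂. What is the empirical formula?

mol C = 0.830 g CO₂ ÷ 44.009 g/mol = 0.01886 mol
mol H = 2 × 0.255 g H₂O ÷ 18.015 g/mol = 0.02831 mol
mol N = 2 × 0.0330 g N₂ ÷ 28.014 g/mol = 0.002356 mol
mass O = 0.401 − (0.2265 + 0.02854 + 0.03300) = 0.1129 g → mol O = 0.1129 ÷ 15.999 = 0.007059 mol
Divide by the smallest (0.002356 mol): C 8.005, H 12.016, N 1.000, O 2.996

C8H12NO3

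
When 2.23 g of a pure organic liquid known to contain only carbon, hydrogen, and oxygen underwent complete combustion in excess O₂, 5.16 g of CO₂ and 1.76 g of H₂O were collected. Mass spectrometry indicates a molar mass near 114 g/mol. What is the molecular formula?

mol C = 5.16 g CO₂ ÷ 44.009 g/mol = 0.1172 mol
mol H = 2 × 1.76 g H₂O ÷ 18.015 g/mol = 0.1954 mol
mass O = 2.23 − (1.408 + 0.1970) = 0.6248 g → mol O = 0.6248 ÷ 15.999 = 0.03905 mol
Divide by the smallest (0.03905 mol): C 3.002, H 5.004, O 1.000
Empirical formula: C3H5O
Empirical-formula mass = 57.07 g/mol; 114 ÷ 57.07 ≈ 2, so the molecular formula is C6H10O2.

C6H10O2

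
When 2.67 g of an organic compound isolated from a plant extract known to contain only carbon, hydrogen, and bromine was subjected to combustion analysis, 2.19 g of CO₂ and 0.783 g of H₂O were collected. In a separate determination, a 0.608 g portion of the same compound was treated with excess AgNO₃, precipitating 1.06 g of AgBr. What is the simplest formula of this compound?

mol C = 2.19 g CO₂ ÷ 44.009 g/mol = 0.04976 mol
mol H = 2 × 0.783 g H₂O ÷ 18.015 g/mol = 0.08693 mol
From the AgBr data: mol Br per gram of compound = (1.06 ÷ 187.772) ÷ 0.608 = 0.009285 mol/g, so in the 2.67 g combustion sample mol Br = 0.02479 mol
Divide by the smallest (0.02479 mol): C 2.007, H 3.507, Br 1.000
Multiplying each by 2 gives whole numbers: C 4.01, H 7.01, Br 2.00

C4H7Br2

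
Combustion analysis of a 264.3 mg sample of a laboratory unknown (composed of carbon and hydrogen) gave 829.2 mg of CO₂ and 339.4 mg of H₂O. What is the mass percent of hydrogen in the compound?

14.37%

mol C = 0.8292 g CO₂ ÷ 44.009 g/mol = 0.018842 mol
mol H = 2 × 0.3394 g H₂O ÷ 18.015 g/mol = 0.037680 mol
mass % H = 0.037981 g ÷ 0.2643 g × 100%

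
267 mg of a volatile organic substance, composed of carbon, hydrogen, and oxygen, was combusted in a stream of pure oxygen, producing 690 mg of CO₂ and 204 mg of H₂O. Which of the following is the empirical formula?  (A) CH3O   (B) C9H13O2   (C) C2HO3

(B) C9H13O2

mol C = 0.690 g CO₂ ÷ 44.009 g/mol = 0.01568 mol
mol H = 2 × 0.204 g H₂O ÷ 18.015 g/mol = 0.02265 mol
mass O = 0.267 − (0.1883 + 0.02283) = 0.05586 g → mol O = 0.05586 ÷ 15.999 = 0.003491 mol
Divide by the smallest (0.003491 mol): C 4.491, H 6.487, O 1.000
Multiplying each by 2 gives whole numbers: C 8.98, H 12.97, O 2.00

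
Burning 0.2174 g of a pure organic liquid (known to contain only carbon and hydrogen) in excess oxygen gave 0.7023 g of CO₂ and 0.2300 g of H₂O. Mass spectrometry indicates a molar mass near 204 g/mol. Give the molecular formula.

mol C = 0.7023 g CO₂ ÷ 44.009 g/mol = 0.015958 mol
mol H = 2 × 0.2300 g H₂O ÷ 18.015 g/mol = 0.025534 mol
Divide by the smallest (0.015958 mol): C 1.000, H 1.600
Multiplying each by 5 gives whole numbers: C 5.00, H 8.00
Empirical formula: C5H8
Empirical-formula mass = 68.12 g/mol; 204 ÷ 68.12 ≈ 3, so the molecular formula is C15H24.

C15H24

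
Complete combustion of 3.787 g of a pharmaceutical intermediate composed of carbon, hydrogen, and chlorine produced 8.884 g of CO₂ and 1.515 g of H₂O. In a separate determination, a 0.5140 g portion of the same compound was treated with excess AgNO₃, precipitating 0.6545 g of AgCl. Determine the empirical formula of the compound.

C6H5Cl

mol C = 8.884 g CO₂ ÷ 44.009 g/mol = 0.20187 mol
mol H = 2 × 1.515 g H₂O ÷ 18.015 g/mol = 0.16819 mol
From the AgCl data: mol Cl per gram of compound = (0.6545 ÷ 143.318) ÷ 0.5140 = 0.0088848 mol/g, so in the 3.787 g combustion sample mol Cl = 0.033647 mol
Divide by the smallest (0.033647 mol): C 6.000, H 4.999, Cl 1.000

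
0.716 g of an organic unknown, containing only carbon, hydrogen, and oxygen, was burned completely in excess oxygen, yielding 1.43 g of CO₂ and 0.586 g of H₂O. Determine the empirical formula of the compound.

C2H4O

mol C = 1.43 g CO₂ ÷ 44.009 g/mol = 0.03249 mol
mol H = 2 × 0.586 g H₂O ÷ 18.015 g/mol = 0.06506 mol
mass O = 0.716 − (0.3903 + 0.06558) = 0.2601 g → mol O = 0.2601 ÷ 15.999 = 0.01626 mol
Divide by the smallest (0.01626 mol): C 1.998, H 4.001, O 1.000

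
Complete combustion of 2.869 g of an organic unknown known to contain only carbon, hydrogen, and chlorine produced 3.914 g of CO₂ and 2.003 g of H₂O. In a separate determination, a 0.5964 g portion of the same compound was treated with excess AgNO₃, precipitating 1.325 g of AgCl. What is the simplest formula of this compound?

mol C = 3.914 g CO₂ ÷ 44.009 g/mol = 0.088936 mol
mol H = 2 × 2.003 g H₂O ÷ 18.015 g/mol = 0.22237 mol
From the AgCl data: mol Cl per gram of compound = (1.325 ÷ 143.318) ÷ 0.5964 = 0.015502 mol/g, so in the 2.869 g combustion sample mol Cl = 0.044474 mol
Divide by the smallest (0.044474 mol): C 2.000, H 5.000, Cl 1.000

C2H5Cl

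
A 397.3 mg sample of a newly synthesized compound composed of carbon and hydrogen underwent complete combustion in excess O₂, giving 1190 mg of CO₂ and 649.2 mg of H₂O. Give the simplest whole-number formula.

mol C = 1.190 g CO₂ ÷ 44.009 g/mol = 0.027040 mol
mol H = 2 × 0.6492 g H₂O ÷ 18.015 g/mol = 0.072073 mol
Divide by the smallest (0.027040 mol): C 1.000, H 2.665
Multiplying each by 3 gives whole numbers: C 3.00, H 8.00

C3H8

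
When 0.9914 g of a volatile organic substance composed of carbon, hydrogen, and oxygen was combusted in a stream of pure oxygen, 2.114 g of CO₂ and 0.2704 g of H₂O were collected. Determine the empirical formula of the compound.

C8H5O4

mol C = 2.114 g CO₂ ÷ 44.009 g/mol = 0.048036 mol
mol H = 2 × 0.2704 g H₂O ÷ 18.015 g/mol = 0.030019 mol
mass O = 0.9914 − (0.57696 + 0.030260) = 0.38418 g → mol O = 0.38418 ÷ 15.999 = 0.024013 mol
Divide by the smallest (0.024013 mol): C 2.000, H 1.250, O 1.000
Multiplying each by 4 gives whole numbers: C 8.00, H 5.00, O 4.00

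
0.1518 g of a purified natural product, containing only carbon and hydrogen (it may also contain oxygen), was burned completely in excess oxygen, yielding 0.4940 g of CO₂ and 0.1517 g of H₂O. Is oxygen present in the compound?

mol C = 0.4940 g CO₂ ÷ 44.009 g/mol = 0.011225 mol
mol H = 2 × 0.1517 g H₂O ÷ 18.015 g/mol = 0.016842 mol
C and H together account for 0.15180 g — essentially the entire 0.1518 g sample — so the compound contains no oxygen.

no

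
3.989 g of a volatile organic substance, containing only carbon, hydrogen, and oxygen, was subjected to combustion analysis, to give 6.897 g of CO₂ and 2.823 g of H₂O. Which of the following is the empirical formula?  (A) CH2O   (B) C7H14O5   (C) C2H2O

(B) C7H14O5

mol C = 6.897 g CO₂ ÷ 44.009 g/mol = 0.15672 mol
mol H = 2 × 2.823 g H₂O ÷ 18.015 g/mol = 0.31341 mol
mass O = 3.989 − (1.8823 + 0.31591) = 1.7907 g → mol O = 1.7907 ÷ 15.999 = 0.11193 mol
Divide by the smallest (0.11193 mol): C 1.400, H 2.800, O 1.000
Multiplying each by 5 gives whole numbers: C 7.00, H 14.00, O 5.00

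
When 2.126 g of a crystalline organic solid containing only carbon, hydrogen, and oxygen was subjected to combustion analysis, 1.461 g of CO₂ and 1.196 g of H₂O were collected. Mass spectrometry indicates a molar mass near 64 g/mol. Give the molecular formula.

mol C = 1.461 g CO₂ ÷ 44.009 g/mol = 0.033198 mol
mol H = 2 × 1.196 g H₂O ÷ 18.015 g/mol = 0.13278 mol
mass O = 2.126 − (0.39874 + 0.13384) = 1.5934 g → mol O = 1.5934 ÷ 15.999 = 0.099595 mol
Divide by the smallest (0.033198 mol): C 1.000, H 4.000, O 3.000
Empirical formula: CH4O3
Empirical-formula mass = 64.04 g/mol; 64 ÷ 64.04 ≈ 1, so the molecular formula is CH4O3.

CH4O3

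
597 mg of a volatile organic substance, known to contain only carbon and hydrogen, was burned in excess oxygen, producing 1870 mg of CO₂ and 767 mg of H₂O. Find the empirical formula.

CH2

mol C = 1.87 g CO₂ ÷ 44.009 g/mol = 0.04249 mol
mol H = 2 × 0.767 g H₂O ÷ 18.015 g/mol = 0.08515 mol
Divide by the smallest (0.04249 mol): C 1.000, H 2.004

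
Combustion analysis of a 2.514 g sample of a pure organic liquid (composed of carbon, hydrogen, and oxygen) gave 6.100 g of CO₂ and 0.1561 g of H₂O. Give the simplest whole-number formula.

mol C = 6.100 g CO₂ ÷ 44.009 g/mol = 0.13861 mol
mol H = 2 × 0.1561 g H₂O ÷ 18.015 g/mol = 0.017330 mol
mass O = 2.514 − (1.6648 + 0.017469) = 0.83171 g → mol O = 0.83171 ÷ 15.999 = 0.051985 mol
Divide by the smallest (0.017330 mol): C 7.998, H 1.000, O 3.000

C8HO3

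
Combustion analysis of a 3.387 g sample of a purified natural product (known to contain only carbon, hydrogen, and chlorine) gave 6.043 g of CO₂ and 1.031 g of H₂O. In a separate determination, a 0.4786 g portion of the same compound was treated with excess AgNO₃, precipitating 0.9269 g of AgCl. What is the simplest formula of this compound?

mol C = 6.043 g CO₂ ÷ 44.009 g/mol = 0.13731 mol
mol H = 2 × 1.031 g H₂O ÷ 18.015 g/mol = 0.11446 mol
From the AgCl data: mol Cl per gram of compound = (0.9269 ÷ 143.318) ÷ 0.4786 = 0.013513 mol/g, so in the 3.387 g combustion sample mol Cl = 0.045769 mol
Divide by the smallest (0.045769 mol): C 3.000, H 2.501, Cl 1.000
Multiplying each by 2 gives whole numbers: C 6.00, H 5.00, Cl 2.00

C6H5Cl2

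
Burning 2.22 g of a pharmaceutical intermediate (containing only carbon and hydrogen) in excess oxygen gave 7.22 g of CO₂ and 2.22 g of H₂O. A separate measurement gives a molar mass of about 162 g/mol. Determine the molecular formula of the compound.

C12H18

mol C = 7.22 g CO₂ ÷ 44.009 g/mol = 0.1641 mol
mol H = 2 × 2.22 g H₂O ÷ 18.015 g/mol = 0.2465 mol
Divide by the smallest (0.1641 mol): C 1.000, H 1.502
Multiplying each by 2 gives whole numbers: C 2.00, H 3.00
Empirical formula: C2H3
Empirical-formula mass = 27.05 g/mol; 162 ÷ 27.05 ≈ 6, so the molecular formula is C12H18.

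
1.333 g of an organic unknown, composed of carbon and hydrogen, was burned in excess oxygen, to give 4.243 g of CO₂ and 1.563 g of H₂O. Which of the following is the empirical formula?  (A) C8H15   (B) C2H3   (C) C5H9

mol C = 4.243 g CO₂ ÷ 44.009 g/mol = 0.096412 mol
mol H = 2 × 1.563 g H₂O ÷ 18.015 g/mol = 0.17352 mol
Divide by the smallest (0.096412 mol): C 1.000, H 1.800
Multiplying each by 5 gives whole numbers: C 5.00, H 9.00

(C) C5H9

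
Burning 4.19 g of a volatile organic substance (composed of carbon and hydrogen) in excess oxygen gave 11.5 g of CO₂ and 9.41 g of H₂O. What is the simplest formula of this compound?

mol C = 11.5 g CO₂ ÷ 44.009 g/mol = 0.2613 mol
mol H = 2 × 9.41 g H₂O ÷ 18.015 g/mol = 1.045 mol
Divide by the smallest (0.2613 mol): C 1.000, H 3.998

CH4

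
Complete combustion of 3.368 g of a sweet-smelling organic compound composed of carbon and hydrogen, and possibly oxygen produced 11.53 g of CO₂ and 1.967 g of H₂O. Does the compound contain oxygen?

no

mol C = 11.53 g CO₂ ÷ 44.009 g/mol = 0.26199 mol
mol H = 2 × 1.967 g H₂O ÷ 18.015 g/mol = 0.21837 mol
C and H together account for 3.3669 g — essentially the entire 3.368 g sample — so the compound contains no oxygen.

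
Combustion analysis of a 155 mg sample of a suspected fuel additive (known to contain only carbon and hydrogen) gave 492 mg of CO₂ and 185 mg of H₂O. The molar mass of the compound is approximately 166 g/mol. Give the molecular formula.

C12H22

mol C = 0.492 g CO₂ ÷ 44.009 g/mol = 0.01118 mol
mol H = 2 × 0.185 g H₂O ÷ 18.015 g/mol = 0.02054 mol
Divide by the smallest (0.01118 mol): C 1.000, H 1.837
Multiplying each by 6 gives whole numbers: C 6.00, H 11.02
Empirical formula: C6H11
Empirical-formula mass = 83.15 g/mol; 166 ÷ 83.15 ≈ 2, so the molecular formula is C12H22.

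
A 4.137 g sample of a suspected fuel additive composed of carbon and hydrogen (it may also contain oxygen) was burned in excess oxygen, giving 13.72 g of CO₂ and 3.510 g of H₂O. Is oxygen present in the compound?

mol C = 13.72 g CO₂ ÷ 44.009 g/mol = 0.31175 mol
mol H = 2 × 3.510 g H₂O ÷ 18.015 g/mol = 0.38968 mol
C and H together account for 4.1373 g — essentially the entire 4.137 g sample — so the compound contains no oxygen.

no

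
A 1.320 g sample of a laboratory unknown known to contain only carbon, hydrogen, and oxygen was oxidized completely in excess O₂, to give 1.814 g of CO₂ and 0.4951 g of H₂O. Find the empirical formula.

mol C = 1.814 g CO₂ ÷ 44.009 g/mol = 0.041219 mol
mol H = 2 × 0.4951 g H₂O ÷ 18.015 g/mol = 0.054965 mol
mass O = 1.320 − (0.49508 + 0.055405) = 0.76952 g → mol O = 0.76952 ÷ 15.999 = 0.048098 mol
Divide by the smallest (0.041219 mol): C 1.000, H 1.333, O 1.167
Multiplying each by 6 gives whole numbers: C 6.00, H 8.00, O 7.00

C6H8O7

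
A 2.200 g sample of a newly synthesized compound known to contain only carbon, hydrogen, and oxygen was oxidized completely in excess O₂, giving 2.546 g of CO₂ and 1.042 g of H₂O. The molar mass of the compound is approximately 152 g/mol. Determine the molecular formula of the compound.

mol C = 2.546 g CO₂ ÷ 44.009 g/mol = 0.057852 mol
mol H = 2 × 1.042 g H₂O ÷ 18.015 g/mol = 0.11568 mol
mass O = 2.200 − (0.69486 + 0.11661) = 1.3885 g → mol O = 1.3885 ÷ 15.999 = 0.086789 mol
Divide by the smallest (0.057852 mol): C 1.000, H 2.000, O 1.500
Multiplying each by 2 gives whole numbers: C 2.00, H 4.00, O 3.00
Empirical formula: C2H4O3
Empirical-formula mass = 76.05 g/mol; 152 ÷ 76.05 ≈ 2, so the molecular formula is C4H8O6.

C4H8O6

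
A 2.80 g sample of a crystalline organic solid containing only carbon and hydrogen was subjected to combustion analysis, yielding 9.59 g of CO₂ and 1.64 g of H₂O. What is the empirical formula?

mol C = 9.59 g CO₂ ÷ 44.009 g/mol = 0.2179 mol
mol H = 2 × 1.64 g H₂O ÷ 18.015 g/mol = 0.1821 mol
Divide by the smallest (0.1821 mol): C 1.197, H 1.000
Multiplying each by 5 gives whole numbers: C 5.98, H 5.00

C6H5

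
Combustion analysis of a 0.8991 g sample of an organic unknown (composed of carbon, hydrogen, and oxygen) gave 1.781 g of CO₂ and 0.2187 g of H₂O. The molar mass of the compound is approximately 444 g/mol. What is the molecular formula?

mol C = 1.781 g CO₂ ÷ 44.009 g/mol = 0.040469 mol
mol H = 2 × 0.2187 g H₂O ÷ 18.015 g/mol = 0.024280 mol
mass O = 0.8991 − (0.48607 + 0.024474) = 0.38855 g → mol O = 0.38855 ÷ 15.999 = 0.024286 mol
Divide by the smallest (0.024280 mol): C 1.667, H 1.000, O 1.000
Multiplying each by 3 gives whole numbers: C 5.00, H 3.00, O 3.00
Empirical formula: C5H3O3
Empirical-formula mass = 111.08 g/mol; 444 ÷ 111.08 ≈ 4, so the molecular formula is C20H12O12.

C20H12O12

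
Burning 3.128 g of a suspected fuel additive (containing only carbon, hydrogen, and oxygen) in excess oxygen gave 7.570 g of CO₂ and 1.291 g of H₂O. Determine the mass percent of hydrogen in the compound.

4.62%

mol C = 7.570 g CO₂ ÷ 44.009 g/mol = 0.17201 mol
mol H = 2 × 1.291 g H₂O ÷ 18.015 g/mol = 0.14333 mol
mass O = 3.128 − (2.0660 + 0.14447) = 0.91751 g → mol O = 0.91751 ÷ 15.999 = 0.057348 mol
mass % H = 0.14447 g ÷ 3.128 g × 100%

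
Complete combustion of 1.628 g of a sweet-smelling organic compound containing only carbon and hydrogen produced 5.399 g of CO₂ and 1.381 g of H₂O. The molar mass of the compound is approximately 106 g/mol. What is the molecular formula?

C8H10

mol C = 5.399 g CO₂ ÷ 44.009 g/mol = 0.12268 mol
mol H = 2 × 1.381 g H₂O ÷ 18.015 g/mol = 0.15332 mol
Divide by the smallest (0.12268 mol): C 1.000, H 1.250
Multiplying each by 4 gives whole numbers: C 4.00, H 5.00
Empirical formula: C4H5
Empirical-formula mass = 53.08 g/mol; 106 ÷ 53.08 ≈ 2, so the molecular formula is C8H10.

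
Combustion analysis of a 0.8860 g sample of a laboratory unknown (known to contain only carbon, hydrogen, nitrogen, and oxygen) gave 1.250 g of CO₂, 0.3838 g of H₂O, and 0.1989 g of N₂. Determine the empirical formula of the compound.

C6H9N3O4

mol C = 1.250 g CO₂ ÷ 44.009 g/mol = 0.028403 mol
mol H = 2 × 0.3838 g H₂O ÷ 18.015 g/mol = 0.042609 mol
mol N = 2 × 0.1989 g N₂ ÷ 28.014 g/mol = 0.014200 mol
mass O = 0.8860 − (0.34115 + 0.042950 + 0.19890) = 0.30300 g → mol O = 0.30300 ÷ 15.999 = 0.018939 mol
Divide by the smallest (0.014200 mol): C 2.000, H 3.001, N 1.000, O 1.334
Multiplying each by 3 gives whole numbers: C 6.00, H 9.00, N 3.00, O 4.00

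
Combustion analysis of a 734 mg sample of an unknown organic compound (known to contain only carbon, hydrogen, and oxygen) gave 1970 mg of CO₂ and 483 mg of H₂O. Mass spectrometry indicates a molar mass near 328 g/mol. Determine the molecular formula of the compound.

mol C = 1.97 g CO₂ ÷ 44.009 g/mol = 0.04476 mol
mol H = 2 × 0.483 g H₂O ÷ 18.015 g/mol = 0.05362 mol
mass O = 0.734 − (0.5377 + 0.05405) = 0.1423 g → mol O = 0.1423 ÷ 15.999 = 0.008894 mol
Divide by the smallest (0.008894 mol): C 5.033, H 6.029, O 1.000
Empirical formula: C5H6O
Empirical-formula mass = 82.10 g/mol; 328 ÷ 82.10 ≈ 4, so the molecular formula is C20H24O4.

C20H24O4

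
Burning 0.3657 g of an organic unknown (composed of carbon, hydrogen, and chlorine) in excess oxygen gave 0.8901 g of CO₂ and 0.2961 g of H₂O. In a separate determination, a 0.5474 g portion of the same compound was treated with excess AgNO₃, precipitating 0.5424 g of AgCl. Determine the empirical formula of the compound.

C8H13Cl

mol C = 0.8901 g CO₂ ÷ 44.009 g/mol = 0.020225 mol
mol H = 2 × 0.2961 g H₂O ÷ 18.015 g/mol = 0.032873 mol
From the AgCl data: mol Cl per gram of compound = (0.5424 ÷ 143.318) ÷ 0.5474 = 0.0069138 mol/g, so in the 0.3657 g combustion sample mol Cl = 0.0025284 mol
Divide by the smallest (0.0025284 mol): C 7.999, H 13.002, Cl 1.000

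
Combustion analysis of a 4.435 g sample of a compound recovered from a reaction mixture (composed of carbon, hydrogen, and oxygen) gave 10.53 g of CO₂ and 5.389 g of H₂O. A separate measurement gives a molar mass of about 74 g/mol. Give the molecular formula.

C4H10O

mol C = 10.53 g CO₂ ÷ 44.009 g/mol = 0.23927 mol
mol H = 2 × 5.389 g H₂O ÷ 18.015 g/mol = 0.59828 mol
mass O = 4.435 − (2.8739 + 0.60307) = 0.95807 g → mol O = 0.95807 ÷ 15.999 = 0.059883 mol
Divide by the smallest (0.059883 mol): C 3.996, H 9.991, O 1.000
Empirical formula: C4H10O
Empirical-formula mass = 74.12 g/mol; 74 ÷ 74.12 ≈ 1, so the molecular formula is C4H10O.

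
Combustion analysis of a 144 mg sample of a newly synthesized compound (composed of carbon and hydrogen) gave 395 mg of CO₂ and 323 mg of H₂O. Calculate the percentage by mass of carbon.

mol C = 0.395 g CO₂ ÷ 44.009 g/mol = 0.008975 mol
mol H = 2 × 0.323 g H₂O ÷ 18.015 g/mol = 0.03586 mol
mass % C = 0.1078 g ÷ 0.144 g × 100%

74.9%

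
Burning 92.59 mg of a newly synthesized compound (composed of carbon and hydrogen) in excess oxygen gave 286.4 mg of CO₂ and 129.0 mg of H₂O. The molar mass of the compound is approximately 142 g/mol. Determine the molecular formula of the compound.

mol C = 0.2864 g CO₂ ÷ 44.009 g/mol = 0.0065078 mol
mol H = 2 × 0.1290 g H₂O ÷ 18.015 g/mol = 0.014321 mol
Divide by the smallest (0.0065078 mol): C 1.000, H 2.201
Multiplying each by 5 gives whole numbers: C 5.00, H 11.00
Empirical formula: C5H11
Empirical-formula mass = 71.14 g/mol; 142 ÷ 71.14 ≈ 2, so the molecular formula is C10H22.

C10H22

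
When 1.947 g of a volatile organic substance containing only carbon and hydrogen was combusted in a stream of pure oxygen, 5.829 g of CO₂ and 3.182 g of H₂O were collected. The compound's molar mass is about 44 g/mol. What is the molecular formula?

C3H8

mol C = 5.829 g CO₂ ÷ 44.009 g/mol = 0.13245 mol
mol H = 2 × 3.182 g H₂O ÷ 18.015 g/mol = 0.35326 mol
Divide by the smallest (0.13245 mol): C 1.000, H 2.667
Multiplying each by 3 gives whole numbers: C 3.00, H 8.00
Empirical formula: C3H8
Empirical-formula mass = 44.10 g/mol; 44 ÷ 44.10 ≈ 1, so the molecular formula is C3H8.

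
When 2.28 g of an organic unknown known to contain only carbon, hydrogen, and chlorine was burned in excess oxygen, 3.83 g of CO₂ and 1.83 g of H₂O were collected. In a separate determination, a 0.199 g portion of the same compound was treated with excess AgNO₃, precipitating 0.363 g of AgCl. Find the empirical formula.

C3H7Cl

mol C = 3.83 g CO₂ ÷ 44.009 g/mol = 0.08703 mol
mol H = 2 × 1.83 g H₂O ÷ 18.015 g/mol = 0.2032 mol
From the AgCl data: mol Cl per gram of compound = (0.363 ÷ 143.318) ÷ 0.199 = 0.01273 mol/g, so in the 2.28 g combustion sample mol Cl = 0.02902 mol
Divide by the smallest (0.02902 mol): C 2.999, H 7.001, Cl 1.000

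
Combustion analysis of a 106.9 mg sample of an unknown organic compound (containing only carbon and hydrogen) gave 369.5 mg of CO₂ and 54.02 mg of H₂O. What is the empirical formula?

C7H5

mol C = 0.3695 g CO₂ ÷ 44.009 g/mol = 0.0083960 mol
mol H = 2 × 0.05402 g H₂O ÷ 18.015 g/mol = 0.0059972 mol
Divide by the smallest (0.0059972 mol): C 1.400, H 1.000
Multiplying each by 5 gives whole numbers: C 7.00, H 5.00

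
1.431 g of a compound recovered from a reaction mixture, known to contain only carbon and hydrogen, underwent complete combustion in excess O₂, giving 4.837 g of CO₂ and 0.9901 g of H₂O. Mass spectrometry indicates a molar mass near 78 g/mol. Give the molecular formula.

mol C = 4.837 g CO₂ ÷ 44.009 g/mol = 0.10991 mol
mol H = 2 × 0.9901 g H₂O ÷ 18.015 g/mol = 0.10992 mol
Divide by the smallest (0.10991 mol): C 1.000, H 1.000
Empirical formula: CH
Empirical-formula mass = 13.02 g/mol; 78 ÷ 13.02 ≈ 6, so the molecular formula is C6H6.

C6H6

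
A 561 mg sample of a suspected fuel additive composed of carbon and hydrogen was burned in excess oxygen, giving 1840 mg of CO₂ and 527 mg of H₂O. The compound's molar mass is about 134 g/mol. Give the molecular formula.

mol C = 1.84 g CO₂ ÷ 44.009 g/mol = 0.04181 mol
mol H = 2 × 0.527 g H₂O ÷ 18.015 g/mol = 0.05851 mol
Divide by the smallest (0.04181 mol): C 1.000, H 1.399
Multiplying each by 5 gives whole numbers: C 5.00, H 7.00
Empirical formula: C5H7
Empirical-formula mass = 67.11 g/mol; 134 ÷ 67.11 ≈ 2, so the molecular formula is C10H14.

C10H14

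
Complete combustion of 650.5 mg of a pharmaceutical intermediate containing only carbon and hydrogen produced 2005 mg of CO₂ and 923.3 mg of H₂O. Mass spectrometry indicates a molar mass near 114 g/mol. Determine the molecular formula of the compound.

mol C = 2.005 g CO₂ ÷ 44.009 g/mol = 0.045559 mol
mol H = 2 × 0.9233 g H₂O ÷ 18.015 g/mol = 0.10250 mol
Divide by the smallest (0.045559 mol): C 1.000, H 2.250
Multiplying each by 4 gives whole numbers: C 4.00, H 9.00
Empirical formula: C4H9
Empirical-formula mass = 57.12 g/mol; 114 ÷ 57.12 ≈ 2, so the molecular formula is C8H18.

C8H18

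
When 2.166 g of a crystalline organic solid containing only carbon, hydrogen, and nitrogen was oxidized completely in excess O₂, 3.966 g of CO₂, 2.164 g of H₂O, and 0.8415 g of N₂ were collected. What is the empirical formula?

C3H8N2

mol C = 3.966 g CO₂ ÷ 44.009 g/mol = 0.090118 mol
mol H = 2 × 2.164 g H₂O ÷ 18.015 g/mol = 0.24024 mol
mol N = 2 × 0.8415 g N₂ ÷ 28.014 g/mol = 0.060077 mol
Divide by the smallest (0.060077 mol): C 1.500, H 3.999, N 1.000
Multiplying each by 2 gives whole numbers: C 3.00, H 8.00, N 2.00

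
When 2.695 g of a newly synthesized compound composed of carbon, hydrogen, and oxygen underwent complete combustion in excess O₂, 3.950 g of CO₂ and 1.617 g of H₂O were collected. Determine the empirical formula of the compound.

mol C = 3.950 g CO₂ ÷ 44.009 g/mol = 0.089754 mol
mol H = 2 × 1.617 g H₂O ÷ 18.015 g/mol = 0.17952 mol
mass O = 2.695 − (1.0780 + 0.18095) = 1.4360 g → mol O = 1.4360 ÷ 15.999 = 0.089756 mol
Divide by the smallest (0.089754 mol): C 1.000, H 2.000, O 1.000

CH2O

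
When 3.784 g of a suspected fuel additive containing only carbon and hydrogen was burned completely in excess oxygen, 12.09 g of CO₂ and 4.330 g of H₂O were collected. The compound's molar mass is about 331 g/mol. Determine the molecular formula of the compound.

mol C = 12.09 g CO₂ ÷ 44.009 g/mol = 0.27472 mol
mol H = 2 × 4.330 g H₂O ÷ 18.015 g/mol = 0.48071 mol
Divide by the smallest (0.27472 mol): C 1.000, H 1.750
Multiplying each by 4 gives whole numbers: C 4.00, H 7.00
Empirical formula: C4H7
Empirical-formula mass = 55.10 g/mol; 331 ÷ 55.10 ≈ 6, so the molecular formula is C24H42.

C24H42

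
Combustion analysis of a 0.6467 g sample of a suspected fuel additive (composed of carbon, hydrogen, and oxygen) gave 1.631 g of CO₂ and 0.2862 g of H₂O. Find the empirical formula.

C7H6O2

mol C = 1.631 g CO₂ ÷ 44.009 g/mol = 0.037061 mol
mol H = 2 × 0.2862 g H₂O ÷ 18.015 g/mol = 0.031774 mol
mass O = 0.6467 − (0.44513 + 0.032028) = 0.16954 g → mol O = 0.16954 ÷ 15.999 = 0.010597 mol
Divide by the smallest (0.010597 mol): C 3.497, H 2.998, O 1.000
Multiplying each by 2 gives whole numbers: C 6.99, H 6.00, O 2.00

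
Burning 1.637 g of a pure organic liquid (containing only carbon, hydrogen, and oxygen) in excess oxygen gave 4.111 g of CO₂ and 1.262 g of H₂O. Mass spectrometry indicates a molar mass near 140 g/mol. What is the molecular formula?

C8H12O2

mol C = 4.111 g CO₂ ÷ 44.009 g/mol = 0.093413 mol
mol H = 2 × 1.262 g H₂O ÷ 18.015 g/mol = 0.14011 mol
mass O = 1.637 − (1.1220 + 0.14123) = 0.37379 g → mol O = 0.37379 ÷ 15.999 = 0.023364 mol
Divide by the smallest (0.023364 mol): C 3.998, H 5.997, O 1.000
Empirical formula: C4H6O
Empirical-formula mass = 70.09 g/mol; 140 ÷ 70.09 ≈ 2, so the molecular formula is C8H12O2.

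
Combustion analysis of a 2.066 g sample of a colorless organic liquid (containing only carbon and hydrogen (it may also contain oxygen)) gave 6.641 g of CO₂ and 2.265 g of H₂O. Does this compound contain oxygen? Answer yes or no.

mol C = 6.641 g CO₂ ÷ 44.009 g/mol = 0.15090 mol
mol H = 2 × 2.265 g H₂O ÷ 18.015 g/mol = 0.25146 mol
C and H together account for 2.0659 g — essentially the entire 2.066 g sample — so the compound contains no oxygen.

no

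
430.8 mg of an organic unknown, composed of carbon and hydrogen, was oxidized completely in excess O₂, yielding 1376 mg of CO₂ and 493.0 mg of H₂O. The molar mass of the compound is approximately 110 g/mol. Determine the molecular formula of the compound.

mol C = 1.376 g CO₂ ÷ 44.009 g/mol = 0.031266 mol
mol H = 2 × 0.4930 g H₂O ÷ 18.015 g/mol = 0.054732 mol
Divide by the smallest (0.031266 mol): C 1.000, H 1.751
Multiplying each by 4 gives whole numbers: C 4.00, H 7.00
Empirical formula: C4H7
Empirical-formula mass = 55.10 g/mol; 110 ÷ 55.10 ≈ 2, so the molecular formula is C8H14.

C8H14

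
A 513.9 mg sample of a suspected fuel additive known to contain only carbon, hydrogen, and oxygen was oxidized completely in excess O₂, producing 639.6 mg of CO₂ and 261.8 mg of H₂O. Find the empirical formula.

C3H6O4

mol C = 0.6396 g CO₂ ÷ 44.009 g/mol = 0.014533 mol
mol H = 2 × 0.2618 g H₂O ÷ 18.015 g/mol = 0.029065 mol
mass O = 0.5139 − (0.17456 + 0.029297) = 0.31004 g → mol O = 0.31004 ÷ 15.999 = 0.019379 mol
Divide by the smallest (0.014533 mol): C 1.000, H 2.000, O 1.333
Multiplying each by 3 gives whole numbers: C 3.00, H 6.00, O 4.00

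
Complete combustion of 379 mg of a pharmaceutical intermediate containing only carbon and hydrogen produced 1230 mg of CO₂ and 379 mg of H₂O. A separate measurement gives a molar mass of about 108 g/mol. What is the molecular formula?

C8H12

mol C = 1.23 g CO₂ ÷ 44.009 g/mol = 0.02795 mol
mol H = 2 × 0.379 g H₂O ÷ 18.015 g/mol = 0.04208 mol
Divide by the smallest (0.02795 mol): C 1.000, H 1.505
Multiplying each by 2 gives whole numbers: C 2.00, H 3.01
Empirical formula: C2H3
Empirical-formula mass = 27.05 g/mol; 108 ÷ 27.05 ≈ 4, so the molecular formula is C8H12.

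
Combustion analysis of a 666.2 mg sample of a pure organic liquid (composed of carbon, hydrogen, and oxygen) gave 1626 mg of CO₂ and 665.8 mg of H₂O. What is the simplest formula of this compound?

mol C = 1.626 g CO₂ ÷ 44.009 g/mol = 0.036947 mol
mol H = 2 × 0.6658 g H₂O ÷ 18.015 g/mol = 0.073916 mol
mass O = 0.6662 − (0.44377 + 0.074508) = 0.14792 g → mol O = 0.14792 ÷ 15.999 = 0.0092457 mol
Divide by the smallest (0.0092457 mol): C 3.996, H 7.995, O 1.000

C4H8O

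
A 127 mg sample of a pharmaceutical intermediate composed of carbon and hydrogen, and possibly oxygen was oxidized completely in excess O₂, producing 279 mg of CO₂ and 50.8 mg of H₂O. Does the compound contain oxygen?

mol C = 0.279 g CO₂ ÷ 44.009 g/mol = 0.006340 mol
mol H = 2 × 0.0508 g H₂O ÷ 18.015 g/mol = 0.005640 mol
C and H account for only 0.08183 g of the 0.127 g sample; the remaining 0.04517 g must be oxygen.

yes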